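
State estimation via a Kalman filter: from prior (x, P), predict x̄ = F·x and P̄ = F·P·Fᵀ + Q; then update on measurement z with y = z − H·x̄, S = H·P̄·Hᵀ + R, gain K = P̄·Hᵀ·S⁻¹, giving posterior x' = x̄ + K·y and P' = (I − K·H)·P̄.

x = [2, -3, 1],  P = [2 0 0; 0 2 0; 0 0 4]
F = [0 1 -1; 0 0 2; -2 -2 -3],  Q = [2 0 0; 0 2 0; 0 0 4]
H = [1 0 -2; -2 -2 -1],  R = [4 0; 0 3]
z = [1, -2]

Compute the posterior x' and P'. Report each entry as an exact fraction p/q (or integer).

x' = [-3214/1385, 5072/1385, -2107/1385]
P' = [8536/1385 -10168/1385 4248/1385; -10168/1385 13314/1385 -5704/1385; 4248/1385 -5704/1385 3464/1385]

x̄ = F·x = [-4, 2, -1]
P̄ = F·P·Fᵀ + Q = [8 -8 8; -8 18 -24; 8 -24 56]
y = z − H·x̄ = [3, -7]
S = H·P̄·Hᵀ + R = [204 40; 40 35]
K = P̄·Hᵀ·S⁻¹ = [2/277 -328/1385; 62/277 -196/1385; -134/277 -184/1385]
x' = x̄ + K·y = [-3214/1385, 5072/1385, -2107/1385]
P' = (I − K·H)·P̄ = [8536/1385 -10168/1385 4248/1385; -10168/1385 13314/1385 -5704/1385; 4248/1385 -5704/1385 3464/1385]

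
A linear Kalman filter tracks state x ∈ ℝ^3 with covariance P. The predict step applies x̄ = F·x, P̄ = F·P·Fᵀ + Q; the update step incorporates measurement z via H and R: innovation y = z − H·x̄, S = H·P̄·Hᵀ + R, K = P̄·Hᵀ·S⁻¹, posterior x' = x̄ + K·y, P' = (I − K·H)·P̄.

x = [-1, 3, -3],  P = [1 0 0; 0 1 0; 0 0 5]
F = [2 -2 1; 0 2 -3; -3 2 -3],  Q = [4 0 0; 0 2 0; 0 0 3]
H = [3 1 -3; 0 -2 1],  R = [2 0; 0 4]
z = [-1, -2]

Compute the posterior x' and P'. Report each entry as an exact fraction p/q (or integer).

x̄ = F·x = [-11, 15, 18]
P̄ = F·P·Fᵀ + Q = [17 -19 -25; -19 51 49; -25 49 61]
y = z − H·x̄ = [71, 10]
S = H·P̄·Hᵀ + R = [797 97; 97 73]
K = P̄·Hᵀ·S⁻¹ = [3275/24386 -9/24386; -11/89 -50/89; -2917/12193 -2304/12193]
x' = x̄ + K·y = [-35811/24386, 54/89, -10673/12193]
P' = (I − K·H)·P̄ = [32127/12193 136/89 37246/12193; 136/89 206/89 212/89; 37246/12193 212/89 48872/12193]

x' = [-35811/24386, 54/89, -10673/12193]
P' = [32127/12193 136/89 37246/12193; 136/89 206/89 212/89; 37246/12193 212/89 48872/12193]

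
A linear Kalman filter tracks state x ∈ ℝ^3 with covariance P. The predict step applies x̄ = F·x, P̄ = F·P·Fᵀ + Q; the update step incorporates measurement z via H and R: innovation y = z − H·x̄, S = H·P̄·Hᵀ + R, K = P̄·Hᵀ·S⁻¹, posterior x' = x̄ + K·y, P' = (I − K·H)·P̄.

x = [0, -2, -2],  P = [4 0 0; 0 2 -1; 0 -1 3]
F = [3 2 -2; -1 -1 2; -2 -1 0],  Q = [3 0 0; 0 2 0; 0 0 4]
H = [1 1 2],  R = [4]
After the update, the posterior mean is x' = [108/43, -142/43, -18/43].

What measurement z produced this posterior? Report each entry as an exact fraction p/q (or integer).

z = [-2]

x̄ = F·x = [0, -2, 2]
P̄ = F·P·Fᵀ + Q = [67 -34 -30; -34 24 12; -30 12 22]
S = H·P̄·Hᵀ + R = [43]
K = P̄·Hᵀ·S⁻¹ = [-27/43; 14/43; 26/43]
x' − x̄ = [108/43, -56/43, -104/43] = K·y
y = (KᵀK)⁻¹·Kᵀ·(x' − x̄) = [-4]
z = y + H·x̄ = [-4] + [2] = [-2]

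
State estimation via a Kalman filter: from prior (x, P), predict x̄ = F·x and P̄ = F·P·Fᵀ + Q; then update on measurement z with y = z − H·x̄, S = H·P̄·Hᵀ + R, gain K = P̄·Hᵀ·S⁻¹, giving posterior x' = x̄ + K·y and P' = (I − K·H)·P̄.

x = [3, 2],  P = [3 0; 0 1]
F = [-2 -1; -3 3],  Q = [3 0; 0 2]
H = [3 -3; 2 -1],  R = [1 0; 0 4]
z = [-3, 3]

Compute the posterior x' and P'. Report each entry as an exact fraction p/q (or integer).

x̄ = F·x = [-8, -3]
P̄ = F·P·Fᵀ + Q = [16 15; 15 38]
y = z − H·x̄ = [12, 16]
S = H·P̄·Hᵀ + R = [217 75; 75 46]
K = P̄·Hᵀ·S⁻¹ = [-1137/4357 3464/4357; -2574/4357 3439/4357]
x' = x̄ + K·y = [6924/4357, 11065/4357]
P' = (I − K·H)·P̄ = [14235/4357 14614/4357; 14614/4357 15472/4357]

x' = [6924/4357, 11065/4357]
P' = [14235/4357 14614/4357; 14614/4357 15472/4357]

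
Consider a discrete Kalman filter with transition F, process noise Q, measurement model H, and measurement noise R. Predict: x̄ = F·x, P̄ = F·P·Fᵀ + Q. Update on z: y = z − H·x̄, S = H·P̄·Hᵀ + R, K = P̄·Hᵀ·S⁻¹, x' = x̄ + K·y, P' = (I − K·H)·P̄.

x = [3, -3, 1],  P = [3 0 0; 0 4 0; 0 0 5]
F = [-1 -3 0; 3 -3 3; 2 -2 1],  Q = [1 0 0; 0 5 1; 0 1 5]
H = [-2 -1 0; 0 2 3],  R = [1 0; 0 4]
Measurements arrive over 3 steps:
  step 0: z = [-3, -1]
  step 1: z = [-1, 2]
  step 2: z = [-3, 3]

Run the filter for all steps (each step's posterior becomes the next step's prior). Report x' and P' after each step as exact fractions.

step 0: x̄ = F·x = [6, 21, 13]
step 0: P̄ = F·P·Fᵀ + Q = [40 27 18; 27 113 58; 18 58 38]
step 0: y = z − H·x̄ = [30, -82]
step 0: S = H·P̄·Hᵀ + R = [382 -616; -616 1494]
step 0: K = P̄·Hᵀ·S⁻¹ = [-46665/95626 -6164/47813; -1549/95626 12482/47813; 311/47813 7489/47813]
step 0: x' = x̄ + K·y = [92351/47813, -42686/47813, 16801/47813]
step 0: P' = (I − K·H)·P̄ = [163309/95626 -279953/95626 85099/47813; -279953/95626 561455/95626 -170509/47813; 85099/47813 -170509/47813 123658/47813]
step 1: x̄ = F·x = [35707/47813, 455514/47813, 286875/47813]
step 1: P̄ = F·P·Fᵀ + Q = [1816156/47813 4400727/47813 2507390/47813; 4400727/47813 11733946/47813 6573269/47813; 2507390/47813 6573269/47813 3954495/47813]
step 1: y = z − H·x̄ = [479115/47813, -1676027/47813]
step 1: S = H·P̄·Hᵀ + R = [36649291/47813 -75834947/47813; -75834947/47813 161596719/47813]
step 1: K = P̄·Hᵀ·S⁻¹ = [-1259314101/3586179340 -228721073/3586179340; -905954419/3586179340 533277093/3586179340; 50285635/358617934 79100933/358617934]
step 1: x' = x̄ + K·y = [-480841382/896544835, 1598476032/896544835, -58605166/179308967]
step 1: P' = (I − K·H)·P̄ = [2729354681/3586179340 -4199395261/3586179340 249463541/358617934; -4199395261/3586179340 9304744941/3586179340 -549212717/358617934; 249463541/358617934 -549212717/358617934 235804861/179308967]
step 2: x̄ = F·x = [-4314586714/896544835, -7117029732/896544835, -4451660658/896544835]
step 2: P̄ = F·P·Fᵀ + Q = [16215466731/896544835 35674062573/896544835 20287271857/896544835; 35674062573/896544835 97008377354/896544835 53053168771/896544835; 20287271857/896544835 53053168771/896544835 34081401204/896544835]
step 2: y = z − H·x̄ = [-3687167533/179308967, 30278675943/896544835]
step 2: S = H·P̄·Hᵀ + R = [61092607881/179308967 -123519228491/179308967; -123519228491/179308967 1334990324844/896544835]
step 2: K = P̄·Hᵀ·S⁻¹ = [-96603071769/274837124011 -1869546771924/29407572269177; -69154435381/274837124011 4356689686303/29407572269177; 38407054834/274837124011 6490780246317/29407572269177]
step 2: x' = x̄ + K·y = [7889893515391/29407572269177, 65849091720532/29407572269177, -11313865000783/29407572269177]
step 2: P' = (I − K·H)·P̄ = [22375827903594/29407572269177 -34415127127905/29407572269177 20450689056038/29407572269177; -34415127127905/29407572269177 76229778841577/29407572269177 -45010932979314/29407572269177; 20450689056038/29407572269177 -45010932979314/29407572269177 38661662314632/29407572269177]

step 0: x' = [92351/47813, -42686/47813, 16801/47813], P' = [163309/95626 -279953/95626 85099/47813; -279953/95626 561455/95626 -170509/47813; 85099/47813 -170509/47813 123658/47813]
step 1: x' = [-480841382/896544835, 1598476032/896544835, -58605166/179308967], P' = [2729354681/3586179340 -4199395261/3586179340 249463541/358617934; -4199395261/3586179340 9304744941/3586179340 -549212717/358617934; 249463541/358617934 -549212717/358617934 235804861/179308967]
step 2: x' = [7889893515391/29407572269177, 65849091720532/29407572269177, -11313865000783/29407572269177], P' = [22375827903594/29407572269177 -34415127127905/29407572269177 20450689056038/29407572269177; -34415127127905/29407572269177 76229778841577/29407572269177 -45010932979314/29407572269177; 20450689056038/29407572269177 -45010932979314/29407572269177 38661662314632/29407572269177]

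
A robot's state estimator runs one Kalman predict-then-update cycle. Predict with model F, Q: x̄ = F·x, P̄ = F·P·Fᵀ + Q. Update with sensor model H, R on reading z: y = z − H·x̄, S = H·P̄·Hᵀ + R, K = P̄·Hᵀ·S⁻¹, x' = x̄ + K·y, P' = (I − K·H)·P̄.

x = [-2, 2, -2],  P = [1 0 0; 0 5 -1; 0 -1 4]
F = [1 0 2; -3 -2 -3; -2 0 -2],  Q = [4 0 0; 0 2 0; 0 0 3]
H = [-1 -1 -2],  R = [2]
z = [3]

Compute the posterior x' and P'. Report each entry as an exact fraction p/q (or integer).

x̄ = F·x = [-6, 8, 8]
P̄ = F·P·Fᵀ + Q = [21 -23 -18; -23 55 26; -18 26 23]
y = z − H·x̄ = [21]
S = H·P̄·Hᵀ + R = [156]
K = P̄·Hᵀ·S⁻¹ = [19/78; -7/13; -9/26]
x' = x̄ + K·y = [-23/26, -43/13, 19/26]
P' = (I − K·H)·P̄ = [458/39 -33/13 -63/13; -33/13 127/13 -40/13; -63/13 -40/13 56/13]

x' = [-23/26, -43/13, 19/26]
P' = [458/39 -33/13 -63/13; -33/13 127/13 -40/13; -63/13 -40/13 56/13]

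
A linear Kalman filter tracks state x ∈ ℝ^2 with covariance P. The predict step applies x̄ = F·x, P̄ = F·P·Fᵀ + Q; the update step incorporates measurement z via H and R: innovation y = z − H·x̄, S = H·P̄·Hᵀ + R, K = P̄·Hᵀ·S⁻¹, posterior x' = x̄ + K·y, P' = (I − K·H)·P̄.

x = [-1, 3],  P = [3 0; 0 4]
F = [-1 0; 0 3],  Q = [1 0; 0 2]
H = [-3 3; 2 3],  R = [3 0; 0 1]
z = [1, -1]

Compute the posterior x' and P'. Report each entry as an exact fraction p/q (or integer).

x' = [-4223/11885, -689/11885]
P' = [1828/11885 -456/11885; -456/11885 1102/11885]

x̄ = F·x = [1, 9]
P̄ = F·P·Fᵀ + Q = [4 0; 0 38]
y = z − H·x̄ = [-23, -30]
S = H·P̄·Hᵀ + R = [381 318; 318 359]
K = P̄·Hᵀ·S⁻¹ = [-2284/11885 2288/11885; 1558/11885 2394/11885]
x' = x̄ + K·y = [-4223/11885, -689/11885]
P' = (I − K·H)·P̄ = [1828/11885 -456/11885; -456/11885 1102/11885]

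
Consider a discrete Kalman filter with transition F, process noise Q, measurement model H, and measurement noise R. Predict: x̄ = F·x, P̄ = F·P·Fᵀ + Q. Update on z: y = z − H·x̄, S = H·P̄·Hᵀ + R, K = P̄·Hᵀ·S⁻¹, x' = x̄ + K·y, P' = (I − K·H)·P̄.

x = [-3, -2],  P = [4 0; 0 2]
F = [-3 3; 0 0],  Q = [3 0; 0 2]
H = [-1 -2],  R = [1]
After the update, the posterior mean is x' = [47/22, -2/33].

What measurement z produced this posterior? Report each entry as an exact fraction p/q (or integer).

z = [-2]

x̄ = F·x = [3, 0]
P̄ = F·P·Fᵀ + Q = [57 0; 0 2]
S = H·P̄·Hᵀ + R = [66]
K = P̄·Hᵀ·S⁻¹ = [-19/22; -2/33]
x' − x̄ = [-19/22, -2/33] = K·y
y = (KᵀK)⁻¹·Kᵀ·(x' − x̄) = [1]
z = y + H·x̄ = [1] + [-3] = [-2]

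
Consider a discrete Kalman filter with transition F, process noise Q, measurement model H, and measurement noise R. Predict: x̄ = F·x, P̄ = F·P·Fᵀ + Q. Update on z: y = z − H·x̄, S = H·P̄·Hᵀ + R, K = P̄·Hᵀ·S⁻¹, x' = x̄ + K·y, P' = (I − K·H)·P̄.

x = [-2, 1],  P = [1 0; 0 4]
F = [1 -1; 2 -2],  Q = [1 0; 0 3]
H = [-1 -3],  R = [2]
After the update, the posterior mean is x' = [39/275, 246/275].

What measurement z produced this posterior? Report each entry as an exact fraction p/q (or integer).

x̄ = F·x = [-3, -6]
P̄ = F·P·Fᵀ + Q = [6 10; 10 23]
S = H·P̄·Hᵀ + R = [275]
K = P̄·Hᵀ·S⁻¹ = [-36/275; -79/275]
x' − x̄ = [864/275, 1896/275] = K·y
y = (KᵀK)⁻¹·Kᵀ·(x' − x̄) = [-24]
z = y + H·x̄ = [-24] + [21] = [-3]

z = [-3]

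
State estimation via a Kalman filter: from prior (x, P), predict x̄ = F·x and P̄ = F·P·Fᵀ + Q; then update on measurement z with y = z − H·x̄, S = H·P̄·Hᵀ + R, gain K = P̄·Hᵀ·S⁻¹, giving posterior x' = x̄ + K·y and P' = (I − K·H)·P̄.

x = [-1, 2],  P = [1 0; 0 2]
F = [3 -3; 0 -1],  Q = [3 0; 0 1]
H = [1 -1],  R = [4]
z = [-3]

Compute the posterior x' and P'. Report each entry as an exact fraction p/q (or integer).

x' = [-129/25, -38/25]
P' = [174/25 78/25; 78/25 66/25]

x̄ = F·x = [-9, -2]
P̄ = F·P·Fᵀ + Q = [30 6; 6 3]
y = z − H·x̄ = [4]
S = H·P̄·Hᵀ + R = [25]
K = P̄·Hᵀ·S⁻¹ = [24/25; 3/25]
x' = x̄ + K·y = [-129/25, -38/25]
P' = (I − K·H)·P̄ = [174/25 78/25; 78/25 66/25]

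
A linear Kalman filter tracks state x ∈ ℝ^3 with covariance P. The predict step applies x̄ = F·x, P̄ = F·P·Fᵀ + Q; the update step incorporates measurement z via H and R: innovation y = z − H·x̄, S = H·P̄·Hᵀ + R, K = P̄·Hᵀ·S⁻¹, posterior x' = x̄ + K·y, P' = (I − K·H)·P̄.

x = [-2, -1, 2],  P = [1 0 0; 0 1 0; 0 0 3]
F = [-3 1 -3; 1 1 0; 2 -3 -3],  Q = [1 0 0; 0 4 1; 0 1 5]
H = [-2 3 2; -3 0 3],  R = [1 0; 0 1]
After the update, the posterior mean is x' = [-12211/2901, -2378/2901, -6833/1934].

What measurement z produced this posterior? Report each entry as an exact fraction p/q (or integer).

z = [-1, 2]

x̄ = F·x = [-1, -3, -7]
P̄ = F·P·Fᵀ + Q = [38 -2 18; -2 6 0; 18 0 45]
S = H·P̄·Hᵀ + R = [267 300; 300 424]
K = P̄·Hᵀ·S⁻¹ = [-188/2901 -185/1934; 941/2901 -833/3868; -117/1934 1809/7736]
x' − x̄ = [-9310/2901, 6325/2901, 6705/1934] = K·y
y = (KᵀK)⁻¹·Kᵀ·(x' − x̄) = [20, 20]
z = y + H·x̄ = [20, 20] + [-21, -18] = [-1, 2]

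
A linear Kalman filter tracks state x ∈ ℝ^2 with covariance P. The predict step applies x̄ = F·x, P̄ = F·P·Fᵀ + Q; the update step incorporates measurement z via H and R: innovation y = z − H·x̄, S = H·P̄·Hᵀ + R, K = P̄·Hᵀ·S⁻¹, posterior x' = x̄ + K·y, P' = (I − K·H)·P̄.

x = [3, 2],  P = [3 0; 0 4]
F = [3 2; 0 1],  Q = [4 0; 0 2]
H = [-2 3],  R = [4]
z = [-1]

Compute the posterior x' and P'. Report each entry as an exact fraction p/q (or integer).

x̄ = F·x = [13, 2]
P̄ = F·P·Fᵀ + Q = [47 8; 8 6]
y = z − H·x̄ = [19]
S = H·P̄·Hᵀ + R = [150]
K = P̄·Hᵀ·S⁻¹ = [-7/15; 1/75]
x' = x̄ + K·y = [62/15, 169/75]
P' = (I − K·H)·P̄ = [43/3 134/15; 134/15 448/75]

x' = [62/15, 169/75]
P' = [43/3 134/15; 134/15 448/75]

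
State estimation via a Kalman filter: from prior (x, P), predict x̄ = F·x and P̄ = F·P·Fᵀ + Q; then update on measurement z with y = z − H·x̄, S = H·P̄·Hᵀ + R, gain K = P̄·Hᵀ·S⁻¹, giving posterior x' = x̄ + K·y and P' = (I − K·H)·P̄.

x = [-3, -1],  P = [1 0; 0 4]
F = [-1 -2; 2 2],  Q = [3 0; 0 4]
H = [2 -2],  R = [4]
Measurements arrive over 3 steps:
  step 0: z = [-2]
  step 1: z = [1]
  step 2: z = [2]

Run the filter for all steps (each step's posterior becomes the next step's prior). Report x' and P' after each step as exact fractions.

step 0: x̄ = F·x = [5, -8]
step 0: P̄ = F·P·Fᵀ + Q = [20 -18; -18 24]
step 0: y = z − H·x̄ = [-28]
step 0: S = H·P̄·Hᵀ + R = [324]
step 0: K = P̄·Hᵀ·S⁻¹ = [19/81; -7/27]
step 0: x' = x̄ + K·y = [-127/81, -20/27]
step 0: P' = (I − K·H)·P̄ = [176/81 46/27; 46/27 20/9]
step 1: x̄ = F·x = [247/81, -374/81]
step 1: P̄ = F·P·Fᵀ + Q = [1691/81 -1900/81; -1900/81 2852/81]
step 1: y = z − H·x̄ = [-43/3]
step 1: S = H·P̄·Hᵀ + R = [416]
step 1: K = P̄·Hᵀ·S⁻¹ = [133/624; -11/39]
step 1: x' = x̄ + K·y = [-95/16848, -605/1053]
step 1: P' = (I − K·H)·P̄ = [16663/8424 1634/1053; 1634/1053 2228/1053]
step 2: x̄ = F·x = [6485/5616, -9775/8424]
step 2: P̄ = F·P·Fᵀ + Q = [18391/936 -30509/1404; -30509/1404 69055/2106]
step 2: y = z − H·x̄ = [-22157/8424]
step 2: S = H·P̄·Hᵀ + R = [816271/2106]
step 2: K = P̄·Hᵀ·S⁻¹ = [348573/1632542; -229637/816271]
step 2: x' = x̄ + K·y = [968331/1632542, -343184/816271]
step 2: P' = (I − K·H)·P̄ = [1615055/816271 1266482/816271; 1266482/816271 1725756/816271]

step 0: x' = [-127/81, -20/27], P' = [176/81 46/27; 46/27 20/9]
step 1: x' = [-95/16848, -605/1053], P' = [16663/8424 1634/1053; 1634/1053 2228/1053]
step 2: x' = [968331/1632542, -343184/816271], P' = [1615055/816271 1266482/816271; 1266482/816271 1725756/816271]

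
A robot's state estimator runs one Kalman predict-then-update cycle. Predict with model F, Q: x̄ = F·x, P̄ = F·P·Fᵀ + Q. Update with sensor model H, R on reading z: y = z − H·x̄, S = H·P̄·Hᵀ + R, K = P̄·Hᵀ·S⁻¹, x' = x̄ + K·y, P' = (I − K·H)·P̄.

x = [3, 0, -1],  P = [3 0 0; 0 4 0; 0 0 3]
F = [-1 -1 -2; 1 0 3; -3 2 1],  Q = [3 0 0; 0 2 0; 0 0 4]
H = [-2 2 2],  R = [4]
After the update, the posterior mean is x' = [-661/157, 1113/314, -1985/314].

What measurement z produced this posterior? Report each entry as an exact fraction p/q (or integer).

z = [3]

x̄ = F·x = [-1, 0, -10]
P̄ = F·P·Fᵀ + Q = [22 -21 -5; -21 32 0; -5 0 50]
S = H·P̄·Hᵀ + R = [628]
K = P̄·Hᵀ·S⁻¹ = [-24/157; 53/314; 55/314]
x' − x̄ = [-504/157, 1113/314, 1155/314] = K·y
y = (KᵀK)⁻¹·Kᵀ·(x' − x̄) = [21]
z = y + H·x̄ = [21] + [-18] = [3]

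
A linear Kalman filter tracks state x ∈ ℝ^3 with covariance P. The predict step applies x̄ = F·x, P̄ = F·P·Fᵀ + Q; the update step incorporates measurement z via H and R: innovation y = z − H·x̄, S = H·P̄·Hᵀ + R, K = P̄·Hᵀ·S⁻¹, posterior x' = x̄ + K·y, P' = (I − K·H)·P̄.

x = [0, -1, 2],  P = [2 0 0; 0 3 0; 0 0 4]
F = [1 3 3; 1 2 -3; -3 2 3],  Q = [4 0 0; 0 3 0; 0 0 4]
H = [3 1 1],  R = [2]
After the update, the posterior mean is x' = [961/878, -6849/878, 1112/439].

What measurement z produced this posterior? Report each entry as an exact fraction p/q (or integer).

z = [-2]

x̄ = F·x = [3, -8, 4]
P̄ = F·P·Fᵀ + Q = [69 -16 48; -16 53 -30; 48 -30 70]
S = H·P̄·Hᵀ + R = [878]
K = P̄·Hᵀ·S⁻¹ = [239/878; -25/878; 92/439]
x' − x̄ = [-1673/878, 175/878, -644/439] = K·y
y = (KᵀK)⁻¹·Kᵀ·(x' − x̄) = [-7]
z = y + H·x̄ = [-7] + [5] = [-2]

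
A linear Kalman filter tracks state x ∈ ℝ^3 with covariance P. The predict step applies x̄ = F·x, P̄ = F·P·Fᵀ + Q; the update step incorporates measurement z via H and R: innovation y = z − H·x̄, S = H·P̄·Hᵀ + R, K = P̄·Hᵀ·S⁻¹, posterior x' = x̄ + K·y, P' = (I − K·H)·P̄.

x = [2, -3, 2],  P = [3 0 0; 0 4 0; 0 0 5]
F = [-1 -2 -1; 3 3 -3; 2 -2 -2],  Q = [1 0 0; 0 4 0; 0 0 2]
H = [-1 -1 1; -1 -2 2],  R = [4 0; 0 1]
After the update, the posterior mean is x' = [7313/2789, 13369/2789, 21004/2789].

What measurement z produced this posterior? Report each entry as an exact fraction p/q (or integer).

z = [-2, 3]

x̄ = F·x = [2, -9, 6]
P̄ = F·P·Fᵀ + Q = [25 -18 20; -18 112 24; 20 24 50]
S = H·P̄·Hᵀ + R = [67 139; 139 330]
K = P̄·Hᵀ·S⁻¹ = [-2799/2789 1610/2789; -1138/2789 -856/2789; -2468/2789 1310/2789]
x' − x̄ = [1735/2789, 38470/2789, 4270/2789] = K·y
y = (KᵀK)⁻¹·Kᵀ·(x' − x̄) = [-15, -25]
z = y + H·x̄ = [-15, -25] + [13, 28] = [-2, 3]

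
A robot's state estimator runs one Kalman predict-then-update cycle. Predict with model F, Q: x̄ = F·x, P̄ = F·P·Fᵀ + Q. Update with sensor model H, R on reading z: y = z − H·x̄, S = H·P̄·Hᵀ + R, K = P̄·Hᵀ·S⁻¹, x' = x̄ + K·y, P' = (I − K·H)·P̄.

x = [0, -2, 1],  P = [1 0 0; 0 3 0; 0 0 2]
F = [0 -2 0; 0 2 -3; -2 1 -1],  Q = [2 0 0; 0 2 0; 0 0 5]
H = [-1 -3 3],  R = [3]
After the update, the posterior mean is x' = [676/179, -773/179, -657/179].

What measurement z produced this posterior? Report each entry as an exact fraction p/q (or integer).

x̄ = F·x = [4, -7, -3]
P̄ = F·P·Fᵀ + Q = [14 -12 -6; -12 32 12; -6 12 14]
S = H·P̄·Hᵀ + R = [179]
K = P̄·Hᵀ·S⁻¹ = [4/179; -48/179; 12/179]
x' − x̄ = [-40/179, 480/179, -120/179] = K·y
y = (KᵀK)⁻¹·Kᵀ·(x' − x̄) = [-10]
z = y + H·x̄ = [-10] + [8] = [-2]

z = [-2]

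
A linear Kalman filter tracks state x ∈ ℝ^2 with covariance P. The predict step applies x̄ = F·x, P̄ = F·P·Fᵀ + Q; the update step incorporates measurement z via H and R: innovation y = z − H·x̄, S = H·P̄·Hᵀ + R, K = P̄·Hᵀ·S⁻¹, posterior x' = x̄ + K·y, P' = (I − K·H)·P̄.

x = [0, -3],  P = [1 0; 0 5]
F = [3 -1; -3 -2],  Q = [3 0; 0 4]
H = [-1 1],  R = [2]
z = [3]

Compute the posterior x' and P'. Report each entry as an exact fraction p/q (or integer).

x' = [3, 6]
P' = [297/25 281/25; 281/25 313/25]

x̄ = F·x = [3, 6]
P̄ = F·P·Fᵀ + Q = [17 1; 1 33]
y = z − H·x̄ = [0]
S = H·P̄·Hᵀ + R = [50]
K = P̄·Hᵀ·S⁻¹ = [-8/25; 16/25]
x' = x̄ + K·y = [3, 6]
P' = (I − K·H)·P̄ = [297/25 281/25; 281/25 313/25]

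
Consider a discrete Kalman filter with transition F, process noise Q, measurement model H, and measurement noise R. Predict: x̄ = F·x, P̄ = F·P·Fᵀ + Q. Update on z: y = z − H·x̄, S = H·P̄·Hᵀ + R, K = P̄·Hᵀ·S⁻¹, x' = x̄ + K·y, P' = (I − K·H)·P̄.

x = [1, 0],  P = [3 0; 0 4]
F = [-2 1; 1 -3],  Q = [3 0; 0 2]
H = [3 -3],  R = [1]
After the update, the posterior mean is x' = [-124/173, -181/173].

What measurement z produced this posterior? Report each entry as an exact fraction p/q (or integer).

z = [1]

x̄ = F·x = [-2, 1]
P̄ = F·P·Fᵀ + Q = [19 -18; -18 41]
S = H·P̄·Hᵀ + R = [865]
K = P̄·Hᵀ·S⁻¹ = [111/865; -177/865]
x' − x̄ = [222/173, -354/173] = K·y
y = (KᵀK)⁻¹·Kᵀ·(x' − x̄) = [10]
z = y + H·x̄ = [10] + [-9] = [1]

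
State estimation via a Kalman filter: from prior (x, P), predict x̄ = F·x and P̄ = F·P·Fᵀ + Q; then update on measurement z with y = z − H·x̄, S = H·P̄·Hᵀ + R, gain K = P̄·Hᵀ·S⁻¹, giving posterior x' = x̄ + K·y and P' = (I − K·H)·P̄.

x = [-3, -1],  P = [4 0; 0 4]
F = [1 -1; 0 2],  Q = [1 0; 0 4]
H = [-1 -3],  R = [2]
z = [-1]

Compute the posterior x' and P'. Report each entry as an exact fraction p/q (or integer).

x̄ = F·x = [-2, -2]
P̄ = F·P·Fᵀ + Q = [9 -8; -8 20]
y = z − H·x̄ = [-9]
S = H·P̄·Hᵀ + R = [143]
K = P̄·Hᵀ·S⁻¹ = [15/143; -4/11]
x' = x̄ + K·y = [-421/143, 14/11]
P' = (I − K·H)·P̄ = [1062/143 -28/11; -28/11 12/11]

x' = [-421/143, 14/11]
P' = [1062/143 -28/11; -28/11 12/11]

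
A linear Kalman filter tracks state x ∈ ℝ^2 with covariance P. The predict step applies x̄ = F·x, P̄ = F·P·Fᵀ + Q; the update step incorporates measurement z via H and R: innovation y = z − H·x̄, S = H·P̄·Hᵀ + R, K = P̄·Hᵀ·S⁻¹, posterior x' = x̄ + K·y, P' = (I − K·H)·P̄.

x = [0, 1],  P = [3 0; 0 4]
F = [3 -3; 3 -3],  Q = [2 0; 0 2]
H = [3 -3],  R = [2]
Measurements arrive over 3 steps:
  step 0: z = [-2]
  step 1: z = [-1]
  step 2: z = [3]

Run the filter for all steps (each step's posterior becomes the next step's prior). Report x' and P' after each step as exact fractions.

step 0: x' = [-63/19, -51/19], P' = [1217/19 1215/19; 1215/19 1217/19]
step 1: x' = [-39/19, -33/19], P' = [56/19 54/19; 54/19 56/19]
step 2: x' = [-9/19, -27/19], P' = [56/19 54/19; 54/19 56/19]

step 0: x̄ = F·x = [-3, -3]
step 0: P̄ = F·P·Fᵀ + Q = [65 63; 63 65]
step 0: y = z − H·x̄ = [-2]
step 0: S = H·P̄·Hᵀ + R = [38]
step 0: K = P̄·Hᵀ·S⁻¹ = [3/19; -3/19]
step 0: x' = x̄ + K·y = [-63/19, -51/19]
step 0: P' = (I − K·H)·P̄ = [1217/19 1215/19; 1215/19 1217/19]
step 1: x̄ = F·x = [-36/19, -36/19]
step 1: P̄ = F·P·Fᵀ + Q = [74/19 36/19; 36/19 74/19]
step 1: y = z − H·x̄ = [-1]
step 1: S = H·P̄·Hᵀ + R = [38]
step 1: K = P̄·Hᵀ·S⁻¹ = [3/19; -3/19]
step 1: x' = x̄ + K·y = [-39/19, -33/19]
step 1: P' = (I − K·H)·P̄ = [56/19 54/19; 54/19 56/19]
step 2: x̄ = F·x = [-18/19, -18/19]
step 2: P̄ = F·P·Fᵀ + Q = [74/19 36/19; 36/19 74/19]
step 2: y = z − H·x̄ = [3]
step 2: S = H·P̄·Hᵀ + R = [38]
step 2: K = P̄·Hᵀ·S⁻¹ = [3/19; -3/19]
step 2: x' = x̄ + K·y = [-9/19, -27/19]
step 2: P' = (I − K·H)·P̄ = [56/19 54/19; 54/19 56/19]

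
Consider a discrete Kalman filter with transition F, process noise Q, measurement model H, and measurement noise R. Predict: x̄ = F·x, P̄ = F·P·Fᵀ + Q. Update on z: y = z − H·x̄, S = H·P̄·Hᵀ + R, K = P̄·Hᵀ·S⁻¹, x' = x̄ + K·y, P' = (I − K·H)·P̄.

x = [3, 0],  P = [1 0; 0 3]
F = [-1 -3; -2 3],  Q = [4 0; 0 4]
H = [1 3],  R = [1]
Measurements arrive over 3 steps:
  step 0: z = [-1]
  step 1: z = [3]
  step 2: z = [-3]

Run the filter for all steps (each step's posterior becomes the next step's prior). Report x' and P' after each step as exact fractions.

step 0: x' = [-727/99, 206/99], P' = [4487/198 -755/99; -755/99 265/99]
step 1: x' = [410999/373901, 12680/19679], P' = [1867616/373901 -32765/19679; -32765/19679 13107/19679]
step 2: x' = [-509104037/168101253, 1496836/168101253], P' = [838919662/168101253 -279390455/168101253; -279390455/168101253 111683380/168101253]

step 0: x̄ = F·x = [-3, -6]
step 0: P̄ = F·P·Fᵀ + Q = [32 -25; -25 35]
step 0: y = z − H·x̄ = [20]
step 0: S = H·P̄·Hᵀ + R = [198]
step 0: K = P̄·Hᵀ·S⁻¹ = [-43/198; 40/99]
step 0: x' = x̄ + K·y = [-727/99, 206/99]
step 0: P' = (I − K·H)·P̄ = [4487/198 -755/99; -755/99 265/99]
step 1: x̄ = F·x = [109/99, 2072/99]
step 1: P̄ = F·P·Fᵀ + Q = [989/198 -163/99; -163/99 20815/99]
step 1: y = z − H·x̄ = [-548/9]
step 1: S = H·P̄·Hᵀ + R = [33991/18]
step 1: K = P̄·Hᵀ·S⁻¹ = [1/33991; 596/1789]
step 1: x' = x̄ + K·y = [410999/373901, 12680/19679]
step 1: P' = (I − K·H)·P̄ = [1867616/373901 -32765/19679; -32765/19679 13107/19679]
step 2: x̄ = F·x = [-103069/33991, -99238/373901]
step 2: P̄ = F·P·Fᵀ + Q = [169937/33991 -33970/33991; -33970/33991 18677785/373901]
step 2: y = z − H·x̄ = [309770/373901]
step 2: S = H·P̄·Hᵀ + R = [168101253/373901]
step 2: K = P̄·Hᵀ·S⁻¹ = [748297/168101253; 55659685/168101253]
step 2: x' = x̄ + K·y = [-509104037/168101253, 1496836/168101253]
step 2: P' = (I − K·H)·P̄ = [838919662/168101253 -279390455/168101253; -279390455/168101253 111683380/168101253]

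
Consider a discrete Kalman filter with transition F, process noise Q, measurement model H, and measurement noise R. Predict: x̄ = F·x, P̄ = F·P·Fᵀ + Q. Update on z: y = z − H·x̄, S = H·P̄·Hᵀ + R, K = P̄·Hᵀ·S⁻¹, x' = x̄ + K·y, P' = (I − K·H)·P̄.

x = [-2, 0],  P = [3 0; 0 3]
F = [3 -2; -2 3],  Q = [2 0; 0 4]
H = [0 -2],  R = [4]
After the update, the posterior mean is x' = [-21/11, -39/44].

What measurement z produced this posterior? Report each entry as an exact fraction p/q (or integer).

z = [2]

x̄ = F·x = [-6, 4]
P̄ = F·P·Fᵀ + Q = [41 -36; -36 43]
S = H·P̄·Hᵀ + R = [176]
K = P̄·Hᵀ·S⁻¹ = [9/22; -43/88]
x' − x̄ = [45/11, -215/44] = K·y
y = (KᵀK)⁻¹·Kᵀ·(x' − x̄) = [10]
z = y + H·x̄ = [10] + [-8] = [2]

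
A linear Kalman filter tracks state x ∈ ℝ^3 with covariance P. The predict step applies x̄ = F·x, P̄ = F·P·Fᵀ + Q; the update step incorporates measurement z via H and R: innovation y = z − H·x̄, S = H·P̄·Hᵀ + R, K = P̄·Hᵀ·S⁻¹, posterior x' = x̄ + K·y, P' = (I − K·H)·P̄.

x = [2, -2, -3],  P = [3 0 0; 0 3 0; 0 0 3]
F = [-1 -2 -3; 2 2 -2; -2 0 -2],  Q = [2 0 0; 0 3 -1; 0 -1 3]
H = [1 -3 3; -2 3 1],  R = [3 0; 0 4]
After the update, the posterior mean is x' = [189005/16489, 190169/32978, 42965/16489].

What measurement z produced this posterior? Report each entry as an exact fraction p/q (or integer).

x̄ = F·x = [11, 6, 2]
P̄ = F·P·Fᵀ + Q = [44 0 24; 0 39 -1; 24 -1 27]
S = H·P̄·Hᵀ + R = [803 -484; -484 456]
K = P̄·Hᵀ·S⁻¹ = [2740/16489 54/1499; 178/16489 797/2998; 4704/16489 375/1499]
x' − x̄ = [7626/16489, -7699/32978, 9987/16489] = K·y
y = (KᵀK)⁻¹·Kᵀ·(x' − x̄) = [3, -1]
z = y + H·x̄ = [3, -1] + [-1, -2] = [2, -3]

z = [2, -3]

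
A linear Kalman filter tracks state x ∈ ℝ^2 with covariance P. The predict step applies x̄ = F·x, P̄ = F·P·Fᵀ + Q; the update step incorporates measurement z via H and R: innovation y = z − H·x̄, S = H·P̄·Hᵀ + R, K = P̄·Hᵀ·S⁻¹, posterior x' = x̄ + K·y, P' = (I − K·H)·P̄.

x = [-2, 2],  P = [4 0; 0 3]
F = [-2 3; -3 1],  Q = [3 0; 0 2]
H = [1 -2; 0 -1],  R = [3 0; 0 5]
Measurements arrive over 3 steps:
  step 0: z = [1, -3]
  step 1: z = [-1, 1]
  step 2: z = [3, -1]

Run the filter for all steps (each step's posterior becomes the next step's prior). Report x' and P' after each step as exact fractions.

step 0: x' = [9664/1325, 857/265], P' = [19021/1325 1693/265; 1693/265 184/53]
step 1: x' = [-4373867/3359527, -1399637/3359527], P' = [23310835/3359527 10527665/3359527; 10527665/3359527 6917485/3359527]
step 2: x' = [7977145493/4311077799, -1216915556/4311077799], P' = [29903265106/4311077799 13417656170/4311077799; 13417656170/4311077799 8776750420/4311077799]

step 0: x̄ = F·x = [10, 8]
step 0: P̄ = F·P·Fᵀ + Q = [46 33; 33 41]
step 0: y = z − H·x̄ = [7, 5]
step 0: S = H·P̄·Hᵀ + R = [81 49; 49 46]
step 0: K = P̄·Hᵀ·S⁻¹ = [697/1325 -1693/1325; -49/265 -184/265]
step 0: x' = x̄ + K·y = [9664/1325, 857/265]
step 0: P' = (I − K·H)·P̄ = [19021/1325 1693/265; 1693/265 184/53]
step 1: x̄ = F·x = [-6473/1325, -24707/1325]
step 1: P̄ = F·P·Fᵀ + Q = [19879/1325 34811/1325; 34811/1325 127649/1325]
step 1: y = z − H·x̄ = [-44266/1325, -23382/1325]
step 1: S = H·P̄·Hᵀ + R = [395206/1325 220487/1325; 220487/1325 134274/1325]
step 1: K = P̄·Hᵀ·S⁻¹ = [751835/3359527 -2105533/3359527; -1102435/3359527 -1383497/3359527]
step 1: x' = x̄ + K·y = [-4373867/3359527, -1399637/3359527]
step 1: P' = (I − K·H)·P̄ = [23310835/3359527 10527665/3359527; 10527665/3359527 6917485/3359527]
step 2: x̄ = F·x = [4548823/3359527, 11721964/3359527]
step 2: P̄ = F·P·Fᵀ + Q = [39247306/3359527 44813150/3359527; 44813150/3359527 160268064/3359527]
step 2: y = z − H·x̄ = [28973686/3359527, 8362437/3359527]
step 2: S = H·P̄·Hᵀ + R = [511145543/3359527 275722978/3359527; 275722978/3359527 177065699/3359527]
step 2: K = P̄·Hᵀ·S⁻¹ = [1022650922/4311077799 -2683531234/4311077799; -1378614890/4311077799 -1755350084/4311077799]
step 2: x' = x̄ + K·y = [7977145493/4311077799, -1216915556/4311077799]
step 2: P' = (I − K·H)·P̄ = [29903265106/4311077799 13417656170/4311077799; 13417656170/4311077799 8776750420/4311077799]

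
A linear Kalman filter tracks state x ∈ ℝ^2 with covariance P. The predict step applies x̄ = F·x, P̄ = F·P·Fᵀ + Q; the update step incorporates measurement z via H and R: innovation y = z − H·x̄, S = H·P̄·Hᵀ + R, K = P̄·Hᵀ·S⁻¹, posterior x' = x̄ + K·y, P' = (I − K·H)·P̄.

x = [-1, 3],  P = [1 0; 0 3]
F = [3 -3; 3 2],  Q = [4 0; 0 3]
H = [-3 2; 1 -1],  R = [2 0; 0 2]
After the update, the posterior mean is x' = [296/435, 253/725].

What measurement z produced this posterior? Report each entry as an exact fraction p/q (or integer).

x̄ = F·x = [-12, 3]
P̄ = F·P·Fᵀ + Q = [40 -9; -9 24]
S = H·P̄·Hᵀ + R = [566 -213; -213 84]
K = P̄·Hᵀ·S⁻¹ = [-77/145 -332/435; -243/725 -901/725]
x' − x̄ = [5516/435, -1922/725] = K·y
y = (KᵀK)⁻¹·Kᵀ·(x' − x̄) = [-44, 14]
z = y + H·x̄ = [-44, 14] + [42, -15] = [-2, -1]

z = [-2, -1]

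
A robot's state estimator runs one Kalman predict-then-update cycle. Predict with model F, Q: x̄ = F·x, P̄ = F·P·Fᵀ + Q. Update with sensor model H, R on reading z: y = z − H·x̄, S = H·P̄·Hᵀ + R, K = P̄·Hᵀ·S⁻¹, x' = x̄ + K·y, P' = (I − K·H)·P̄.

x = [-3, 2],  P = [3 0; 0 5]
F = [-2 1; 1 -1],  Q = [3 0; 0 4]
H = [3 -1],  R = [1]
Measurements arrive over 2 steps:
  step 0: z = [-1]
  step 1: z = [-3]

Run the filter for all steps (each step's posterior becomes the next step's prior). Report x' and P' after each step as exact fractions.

step 0: x' = [-58/259, 55/259], P' = [139/259 346/259; 346/259 1083/259]
step 1: x' = [-9904/13051, 8038/13051], P' = [6869/13051 17188/13051; 17188/13051 54099/13051]

step 0: x̄ = F·x = [8, -5]
step 0: P̄ = F·P·Fᵀ + Q = [20 -11; -11 12]
step 0: y = z − H·x̄ = [-30]
step 0: S = H·P̄·Hᵀ + R = [259]
step 0: K = P̄·Hᵀ·S⁻¹ = [71/259; -45/259]
step 0: x' = x̄ + K·y = [-58/259, 55/259]
step 0: P' = (I − K·H)·P̄ = [139/259 346/259; 346/259 1083/259]
step 1: x̄ = F·x = [171/259, -113/259]
step 1: P̄ = F·P·Fᵀ + Q = [1032/259 -323/259; -323/259 1566/259]
step 1: y = z − H·x̄ = [-1403/259]
step 1: S = H·P̄·Hᵀ + R = [13051/259]
step 1: K = P̄·Hᵀ·S⁻¹ = [3419/13051; -2535/13051]
step 1: x' = x̄ + K·y = [-9904/13051, 8038/13051]
step 1: P' = (I − K·H)·P̄ = [6869/13051 17188/13051; 17188/13051 54099/13051]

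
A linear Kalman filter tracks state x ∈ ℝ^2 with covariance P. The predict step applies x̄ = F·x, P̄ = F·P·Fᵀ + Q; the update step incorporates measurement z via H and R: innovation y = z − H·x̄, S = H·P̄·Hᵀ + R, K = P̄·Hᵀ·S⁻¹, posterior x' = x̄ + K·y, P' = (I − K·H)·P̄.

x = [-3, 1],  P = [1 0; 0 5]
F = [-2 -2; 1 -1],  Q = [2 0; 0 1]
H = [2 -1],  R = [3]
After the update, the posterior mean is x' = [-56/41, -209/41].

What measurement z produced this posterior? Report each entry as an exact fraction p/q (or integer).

x̄ = F·x = [4, -4]
P̄ = F·P·Fᵀ + Q = [26 8; 8 7]
S = H·P̄·Hᵀ + R = [82]
K = P̄·Hᵀ·S⁻¹ = [22/41; 9/82]
x' − x̄ = [-220/41, -45/41] = K·y
y = (KᵀK)⁻¹·Kᵀ·(x' − x̄) = [-10]
z = y + H·x̄ = [-10] + [12] = [2]

z = [2]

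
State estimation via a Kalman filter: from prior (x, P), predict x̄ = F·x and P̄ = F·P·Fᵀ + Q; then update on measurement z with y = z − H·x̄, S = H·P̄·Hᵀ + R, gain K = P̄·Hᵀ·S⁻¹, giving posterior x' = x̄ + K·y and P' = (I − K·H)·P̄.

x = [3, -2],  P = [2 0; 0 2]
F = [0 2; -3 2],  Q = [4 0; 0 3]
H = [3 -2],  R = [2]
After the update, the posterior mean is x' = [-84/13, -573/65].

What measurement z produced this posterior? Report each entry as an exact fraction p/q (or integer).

z = [-2]

x̄ = F·x = [-4, -13]
P̄ = F·P·Fᵀ + Q = [12 8; 8 29]
S = H·P̄·Hᵀ + R = [130]
K = P̄·Hᵀ·S⁻¹ = [2/13; -17/65]
x' − x̄ = [-32/13, 272/65] = K·y
y = (KᵀK)⁻¹·Kᵀ·(x' − x̄) = [-16]
z = y + H·x̄ = [-16] + [14] = [-2]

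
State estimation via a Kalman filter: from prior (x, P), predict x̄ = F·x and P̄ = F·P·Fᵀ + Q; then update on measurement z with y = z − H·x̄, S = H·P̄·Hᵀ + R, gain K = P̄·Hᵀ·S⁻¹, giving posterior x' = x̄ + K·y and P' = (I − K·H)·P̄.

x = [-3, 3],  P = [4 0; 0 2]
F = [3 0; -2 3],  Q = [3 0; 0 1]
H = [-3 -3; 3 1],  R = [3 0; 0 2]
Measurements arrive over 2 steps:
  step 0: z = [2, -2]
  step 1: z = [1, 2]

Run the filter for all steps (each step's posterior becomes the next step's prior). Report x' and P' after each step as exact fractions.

step 0: x̄ = F·x = [-9, 15]
step 0: P̄ = F·P·Fᵀ + Q = [39 -24; -24 35]
step 0: y = z − H·x̄ = [20, 10]
step 0: S = H·P̄·Hᵀ + R = [237 -168; -168 244]
step 0: K = P̄·Hᵀ·S⁻¹ = [387/2467 4827/9868; -1189/2467 -4771/9868]
step 0: x' = x̄ + K·y = [-4791/4934, 2595/4934]
step 0: P' = (I − K·H)·P̄ = [5601/9868 -7149/9868; -7149/9868 11905/9868]
step 1: x̄ = F·x = [-14373/4934, 17367/4934]
step 1: P̄ = F·P·Fᵀ + Q = [80013/9868 -97947/9868; -97947/9868 225205/9868]
step 1: y = z − H·x̄ = [6958/2467, 17810/2467]
step 1: S = H·P̄·Hᵀ + R = [253380/2467 -55092/2467; -55092/2467 94344/2467]
step 1: K = P̄·Hᵀ·S⁻¹ = [9081/58747 219381/469976; -168049/352482 -648961/1409928]
step 1: x' = x̄ + K·y = [209805/234988, -269695/234988]
step 1: P' = (I − K·H)·P̄ = [255705/469976 -328353/469976; -328353/469976 1657255/1409928]

step 0: x' = [-4791/4934, 2595/4934], P' = [5601/9868 -7149/9868; -7149/9868 11905/9868]
step 1: x' = [209805/234988, -269695/234988], P' = [255705/469976 -328353/469976; -328353/469976 1657255/1409928]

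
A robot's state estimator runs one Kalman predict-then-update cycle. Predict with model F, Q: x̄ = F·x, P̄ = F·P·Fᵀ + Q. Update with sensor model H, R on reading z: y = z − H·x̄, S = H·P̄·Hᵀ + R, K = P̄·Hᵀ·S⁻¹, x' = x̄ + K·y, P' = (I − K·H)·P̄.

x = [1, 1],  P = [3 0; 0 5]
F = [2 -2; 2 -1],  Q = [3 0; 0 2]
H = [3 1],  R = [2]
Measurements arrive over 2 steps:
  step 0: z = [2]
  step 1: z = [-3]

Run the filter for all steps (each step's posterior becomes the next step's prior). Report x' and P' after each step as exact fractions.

step 0: x' = [127/468, 553/468], P' = [251/468 -499/468; -499/468 1667/468]
step 1: x' = [-161825/168143, -21856/168143], P' = [67721/168143 -110091/168143; -110091/168143 385471/168143]

step 0: x̄ = F·x = [0, 1]
step 0: P̄ = F·P·Fᵀ + Q = [35 22; 22 19]
step 0: y = z − H·x̄ = [1]
step 0: S = H·P̄·Hᵀ + R = [468]
step 0: K = P̄·Hᵀ·S⁻¹ = [127/468; 85/468]
step 0: x' = x̄ + K·y = [127/468, 553/468]
step 0: P' = (I − K·H)·P̄ = [251/468 -499/468; -499/468 1667/468]
step 1: x̄ = F·x = [-71/39, -23/36]
step 1: P̄ = F·P·Fᵀ + Q = [363/13 47/3; 47/3 431/36]
step 1: y = z − H·x̄ = [1451/468]
step 1: S = H·P̄·Hᵀ + R = [168143/468]
step 1: K = P̄·Hᵀ·S⁻¹ = [46536/168143; 27599/168143]
step 1: x' = x̄ + K·y = [-161825/168143, -21856/168143]
step 1: P' = (I − K·H)·P̄ = [67721/168143 -110091/168143; -110091/168143 385471/168143]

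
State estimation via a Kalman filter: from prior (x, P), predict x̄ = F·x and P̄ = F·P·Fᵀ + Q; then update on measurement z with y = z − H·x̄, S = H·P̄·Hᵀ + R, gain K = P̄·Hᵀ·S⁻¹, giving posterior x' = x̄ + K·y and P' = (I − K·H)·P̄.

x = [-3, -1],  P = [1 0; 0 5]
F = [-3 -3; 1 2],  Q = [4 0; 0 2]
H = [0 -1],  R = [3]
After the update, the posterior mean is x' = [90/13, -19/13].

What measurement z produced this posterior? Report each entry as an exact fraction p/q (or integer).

z = [1]

x̄ = F·x = [12, -5]
P̄ = F·P·Fᵀ + Q = [58 -33; -33 23]
S = H·P̄·Hᵀ + R = [26]
K = P̄·Hᵀ·S⁻¹ = [33/26; -23/26]
x' − x̄ = [-66/13, 46/13] = K·y
y = (KᵀK)⁻¹·Kᵀ·(x' − x̄) = [-4]
z = y + H·x̄ = [-4] + [5] = [1]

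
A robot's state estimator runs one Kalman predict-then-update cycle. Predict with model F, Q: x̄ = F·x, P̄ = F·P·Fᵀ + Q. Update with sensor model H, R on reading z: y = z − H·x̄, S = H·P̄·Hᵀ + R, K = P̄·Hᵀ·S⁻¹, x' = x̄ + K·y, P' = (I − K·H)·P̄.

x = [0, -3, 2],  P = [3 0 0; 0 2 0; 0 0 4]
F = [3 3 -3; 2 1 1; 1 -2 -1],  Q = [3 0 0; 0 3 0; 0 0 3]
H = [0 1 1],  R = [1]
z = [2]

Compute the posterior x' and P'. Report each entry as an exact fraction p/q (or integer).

x' = [-187/12, -55/36, 32/9]
P' = [287/4 11/12 -1/3; 11/12 395/36 -94/9; -1/3 -94/9 98/9]

x̄ = F·x = [-15, -1, 4]
P̄ = F·P·Fᵀ + Q = [84 12 9; 12 21 -2; 9 -2 18]
y = z − H·x̄ = [-1]
S = H·P̄·Hᵀ + R = [36]
K = P̄·Hᵀ·S⁻¹ = [7/12; 19/36; 4/9]
x' = x̄ + K·y = [-187/12, -55/36, 32/9]
P' = (I − K·H)·P̄ = [287/4 11/12 -1/3; 11/12 395/36 -94/9; -1/3 -94/9 98/9]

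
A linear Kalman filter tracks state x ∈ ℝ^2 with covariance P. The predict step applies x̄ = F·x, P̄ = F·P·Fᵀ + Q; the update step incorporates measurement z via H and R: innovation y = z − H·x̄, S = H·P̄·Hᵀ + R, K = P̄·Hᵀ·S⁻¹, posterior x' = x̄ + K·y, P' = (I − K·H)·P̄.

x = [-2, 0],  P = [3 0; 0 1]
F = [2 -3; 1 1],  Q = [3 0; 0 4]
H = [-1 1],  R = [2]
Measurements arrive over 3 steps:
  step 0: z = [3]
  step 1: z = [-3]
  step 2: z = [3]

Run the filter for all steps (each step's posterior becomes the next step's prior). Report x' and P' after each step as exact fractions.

step 0: x' = [-19/4, -51/28], P' = [33/4 27/4; 27/4 199/28]
step 1: x' = [-1660/431, -14739/2155], P' = [2952/431 2610/431; 2610/431 15538/2155]
step 2: x' = [194672/178363, 615519/178363], P' = [1146576/178363 988794/178363; 988794/178363 1179118/178363]

step 0: x̄ = F·x = [-4, -2]
step 0: P̄ = F·P·Fᵀ + Q = [24 3; 3 8]
step 0: y = z − H·x̄ = [1]
step 0: S = H·P̄·Hᵀ + R = [28]
step 0: K = P̄·Hᵀ·S⁻¹ = [-3/4; 5/28]
step 0: x' = x̄ + K·y = [-19/4, -51/28]
step 0: P' = (I − K·H)·P̄ = [33/4 27/4; 27/4 199/28]
step 1: x̄ = F·x = [-113/28, -46/7]
step 1: P̄ = F·P·Fᵀ + Q = [531/28 -81/7; -81/7 230/7]
step 1: y = z − H·x̄ = [-13/28]
step 1: S = H·P̄·Hᵀ + R = [2155/28]
step 1: K = P̄·Hᵀ·S⁻¹ = [-171/431; 1244/2155]
step 1: x' = x̄ + K·y = [-1660/431, -14739/2155]
step 1: P' = (I − K·H)·P̄ = [2952/431 2610/431; 2610/431 15538/2155]
step 2: x̄ = F·x = [27617/2155, -23039/2155]
step 2: P̄ = F·P·Fᵀ + Q = [48747/2155 -30144/2155; -30144/2155 65018/2155]
step 2: y = z − H·x̄ = [57121/2155]
step 2: S = H·P̄·Hᵀ + R = [178363/2155]
step 2: K = P̄·Hᵀ·S⁻¹ = [-78891/178363; 95162/178363]
step 2: x' = x̄ + K·y = [194672/178363, 615519/178363]
step 2: P' = (I − K·H)·P̄ = [1146576/178363 988794/178363; 988794/178363 1179118/178363]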